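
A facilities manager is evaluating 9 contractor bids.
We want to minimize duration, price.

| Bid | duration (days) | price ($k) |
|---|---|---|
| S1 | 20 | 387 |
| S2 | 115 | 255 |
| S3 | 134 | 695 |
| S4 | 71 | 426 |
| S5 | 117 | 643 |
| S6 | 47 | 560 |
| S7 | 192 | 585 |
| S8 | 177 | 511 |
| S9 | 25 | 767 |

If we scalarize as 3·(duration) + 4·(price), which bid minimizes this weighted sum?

S2

S1: 3·20 + 4·387 = 1608
S2: 3·115 + 4·255 = 1365
S3: 3·134 + 4·695 = 3182
S4: 3·71 + 4·426 = 1917
S5: 3·117 + 4·643 = 2923
S6: 3·47 + 4·560 = 2381
S7: 3·192 + 4·585 = 2916
S8: 3·177 + 4·511 = 2575
S9: 3·25 + 4·767 = 3143
Lowest: S2 at 1365.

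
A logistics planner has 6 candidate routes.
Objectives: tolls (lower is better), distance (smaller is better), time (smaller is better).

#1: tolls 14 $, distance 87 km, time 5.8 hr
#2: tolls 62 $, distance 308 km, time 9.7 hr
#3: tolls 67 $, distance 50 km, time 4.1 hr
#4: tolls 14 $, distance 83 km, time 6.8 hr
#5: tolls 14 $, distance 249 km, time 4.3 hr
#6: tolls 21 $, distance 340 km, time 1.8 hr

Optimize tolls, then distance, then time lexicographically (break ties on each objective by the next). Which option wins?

First minimize tolls: best is 14, kept {#1, #4, #5}.
Then minimize distance: best is 83, kept {#4}.

#4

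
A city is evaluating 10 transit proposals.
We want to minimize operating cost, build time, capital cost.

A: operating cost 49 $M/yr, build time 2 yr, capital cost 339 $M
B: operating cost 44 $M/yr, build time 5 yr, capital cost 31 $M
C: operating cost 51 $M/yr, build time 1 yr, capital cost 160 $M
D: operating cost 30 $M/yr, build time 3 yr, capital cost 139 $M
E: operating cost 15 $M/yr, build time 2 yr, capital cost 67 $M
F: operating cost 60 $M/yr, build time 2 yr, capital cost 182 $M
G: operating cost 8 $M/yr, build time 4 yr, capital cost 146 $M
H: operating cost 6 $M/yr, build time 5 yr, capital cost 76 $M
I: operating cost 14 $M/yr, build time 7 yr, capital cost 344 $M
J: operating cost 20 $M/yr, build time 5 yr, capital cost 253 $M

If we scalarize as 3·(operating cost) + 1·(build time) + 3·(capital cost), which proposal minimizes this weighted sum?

A: 3·49 + 1·2 + 3·339 = 1166
B: 3·44 + 1·5 + 3·31 = 230
C: 3·51 + 1·1 + 3·160 = 634
D: 3·30 + 1·3 + 3·139 = 510
E: 3·15 + 1·2 + 3·67 = 248
F: 3·60 + 1·2 + 3·182 = 728
G: 3·8 + 1·4 + 3·146 = 466
H: 3·6 + 1·5 + 3·76 = 251
I: 3·14 + 1·7 + 3·344 = 1081
J: 3·20 + 1·5 + 3·253 = 824
Lowest: B at 230.

B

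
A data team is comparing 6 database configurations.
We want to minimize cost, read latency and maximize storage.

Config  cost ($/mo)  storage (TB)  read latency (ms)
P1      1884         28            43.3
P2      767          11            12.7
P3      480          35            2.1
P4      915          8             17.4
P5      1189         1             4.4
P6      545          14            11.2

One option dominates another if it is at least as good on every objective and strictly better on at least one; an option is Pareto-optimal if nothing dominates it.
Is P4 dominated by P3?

P3 vs P4: cost 480≤915, storage 35≥8, read latency 2.1≤17.4 — P3 is at least as good on every objective with at least one strict improvement.

Yes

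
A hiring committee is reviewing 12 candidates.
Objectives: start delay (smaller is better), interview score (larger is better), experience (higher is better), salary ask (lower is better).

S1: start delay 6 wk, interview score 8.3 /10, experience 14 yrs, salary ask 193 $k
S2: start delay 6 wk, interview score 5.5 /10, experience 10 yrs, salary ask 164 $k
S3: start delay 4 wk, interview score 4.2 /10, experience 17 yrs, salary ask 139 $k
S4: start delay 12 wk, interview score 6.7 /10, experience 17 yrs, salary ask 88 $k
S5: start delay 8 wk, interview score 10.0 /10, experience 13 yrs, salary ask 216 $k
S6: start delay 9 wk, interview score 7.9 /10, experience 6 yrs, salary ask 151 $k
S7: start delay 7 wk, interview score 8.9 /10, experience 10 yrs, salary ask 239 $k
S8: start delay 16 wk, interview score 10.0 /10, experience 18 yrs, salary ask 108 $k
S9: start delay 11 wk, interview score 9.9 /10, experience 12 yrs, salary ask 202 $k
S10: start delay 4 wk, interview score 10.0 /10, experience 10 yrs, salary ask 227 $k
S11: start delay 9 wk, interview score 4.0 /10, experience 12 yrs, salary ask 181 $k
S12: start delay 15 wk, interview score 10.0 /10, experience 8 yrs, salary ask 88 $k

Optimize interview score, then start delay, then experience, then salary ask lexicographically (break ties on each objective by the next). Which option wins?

S10

First maximize interview score: best is 10.0, kept {S5, S8, S10, S12}.
Then minimize start delay: best is 4, kept {S10}.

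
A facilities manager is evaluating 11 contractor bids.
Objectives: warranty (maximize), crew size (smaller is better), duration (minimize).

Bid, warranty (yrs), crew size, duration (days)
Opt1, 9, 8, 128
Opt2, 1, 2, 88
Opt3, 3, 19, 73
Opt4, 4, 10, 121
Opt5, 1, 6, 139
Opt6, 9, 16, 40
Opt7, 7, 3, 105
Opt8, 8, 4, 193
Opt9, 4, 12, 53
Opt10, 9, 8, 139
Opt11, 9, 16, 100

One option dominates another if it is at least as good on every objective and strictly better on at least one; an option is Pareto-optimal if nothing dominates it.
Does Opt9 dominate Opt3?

Opt9 vs Opt3: warranty 4≥3, crew size 12≤19, duration 53≤73 — Opt9 is at least as good on every objective with at least one strict improvement.

Yes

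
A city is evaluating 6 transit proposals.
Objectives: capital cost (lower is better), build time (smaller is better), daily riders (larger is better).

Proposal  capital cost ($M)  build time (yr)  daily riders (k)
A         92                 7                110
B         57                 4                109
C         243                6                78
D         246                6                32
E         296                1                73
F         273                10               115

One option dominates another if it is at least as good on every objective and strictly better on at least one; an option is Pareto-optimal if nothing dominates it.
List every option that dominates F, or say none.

A: worse on daily riders (110 vs 115).
B: worse on daily riders (109 vs 115).
C: worse on daily riders (78 vs 115).
D: worse on daily riders (32 vs 115).
E: worse on capital cost (296 vs 273).
No option dominates F.

none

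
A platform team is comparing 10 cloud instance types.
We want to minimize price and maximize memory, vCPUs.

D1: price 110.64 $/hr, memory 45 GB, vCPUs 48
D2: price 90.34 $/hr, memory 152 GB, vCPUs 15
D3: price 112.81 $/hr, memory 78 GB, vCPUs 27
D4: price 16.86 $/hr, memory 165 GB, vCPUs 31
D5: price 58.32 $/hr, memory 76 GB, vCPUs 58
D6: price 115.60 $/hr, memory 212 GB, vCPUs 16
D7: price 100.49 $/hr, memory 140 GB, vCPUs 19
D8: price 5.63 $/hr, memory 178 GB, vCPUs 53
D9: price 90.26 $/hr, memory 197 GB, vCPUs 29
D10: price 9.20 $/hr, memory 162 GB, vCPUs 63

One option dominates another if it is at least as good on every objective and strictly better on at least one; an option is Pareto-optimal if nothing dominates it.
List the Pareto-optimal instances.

D1: dominated by D5 (price 58.32≤110.64, memory 76≥45, vCPUs 58≥48).
D2: dominated by D4 (price 16.86≤90.34, memory 165≥152, vCPUs 31≥15).
D3: dominated by D4 (price 16.86≤112.81, memory 165≥78, vCPUs 31≥27).
D4: dominated by D8 (price 5.63≤16.86, memory 178≥165, vCPUs 53≥31).
D5: dominated by D10 (price 9.20≤58.32, memory 162≥76, vCPUs 63≥58).
D6: not dominated (best memory).
D7: dominated by D4 (price 16.86≤100.49, memory 165≥140, vCPUs 31≥19).
D8: not dominated (best price).
D9: not dominated.
D10: not dominated (best vCPUs).

D6, D8, D9, D10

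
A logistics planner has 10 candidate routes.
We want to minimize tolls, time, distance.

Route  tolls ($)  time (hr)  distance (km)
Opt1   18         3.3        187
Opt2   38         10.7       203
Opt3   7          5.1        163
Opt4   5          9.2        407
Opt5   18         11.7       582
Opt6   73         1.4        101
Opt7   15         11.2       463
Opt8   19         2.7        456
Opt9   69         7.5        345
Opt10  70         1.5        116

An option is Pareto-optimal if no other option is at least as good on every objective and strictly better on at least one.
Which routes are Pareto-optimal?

Opt1, Opt3, Opt4, Opt6, Opt8, Opt10

Opt1: not dominated.
Opt2: dominated by Opt1 (tolls 18≤38, time 3.3≤10.7, distance 187≤203).
Opt3: not dominated.
Opt4: not dominated (best tolls).
Opt5: dominated by Opt1 (tolls 18≤18, time 3.3≤11.7, distance 187≤582).
Opt6: not dominated (best time).
Opt7: dominated by Opt3 (tolls 7≤15, time 5.1≤11.2, distance 163≤463).
Opt8: not dominated.
Opt9: dominated by Opt1 (tolls 18≤69, time 3.3≤7.5, distance 187≤345).
Opt10: not dominated.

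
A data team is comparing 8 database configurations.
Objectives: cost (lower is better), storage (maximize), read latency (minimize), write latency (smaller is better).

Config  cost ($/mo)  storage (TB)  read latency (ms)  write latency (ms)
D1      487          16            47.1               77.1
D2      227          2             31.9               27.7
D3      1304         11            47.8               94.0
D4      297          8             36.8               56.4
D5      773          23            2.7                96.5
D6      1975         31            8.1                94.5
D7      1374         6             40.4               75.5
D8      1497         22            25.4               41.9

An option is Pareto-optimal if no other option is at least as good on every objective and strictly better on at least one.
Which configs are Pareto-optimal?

D1: not dominated.
D2: not dominated (best cost).
D3: dominated by D1 (cost 487≤1304, storage 16≥11, read latency 47.1≤47.8, write latency 77.1≤94.0).
D4: not dominated.
D5: not dominated (best read latency).
D6: not dominated (best storage).
D7: dominated by D4 (cost 297≤1374, storage 8≥6, read latency 36.8≤40.4, write latency 56.4≤75.5).
D8: not dominated.

D1, D2, D4, D5, D6, D8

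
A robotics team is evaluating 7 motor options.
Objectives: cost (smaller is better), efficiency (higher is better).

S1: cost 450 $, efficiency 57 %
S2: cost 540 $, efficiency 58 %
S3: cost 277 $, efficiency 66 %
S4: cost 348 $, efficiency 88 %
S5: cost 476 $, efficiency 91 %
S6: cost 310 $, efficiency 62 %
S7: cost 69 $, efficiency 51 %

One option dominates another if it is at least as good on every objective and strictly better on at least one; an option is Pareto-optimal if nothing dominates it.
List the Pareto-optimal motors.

S3, S4, S5, S7

S1: dominated by S3 (cost 277≤450, efficiency 66≥57).
S2: dominated by S3 (cost 277≤540, efficiency 66≥58).
S3: not dominated.
S4: not dominated.
S5: not dominated (best efficiency).
S6: dominated by S3 (cost 277≤310, efficiency 66≥62).
S7: not dominated (best cost).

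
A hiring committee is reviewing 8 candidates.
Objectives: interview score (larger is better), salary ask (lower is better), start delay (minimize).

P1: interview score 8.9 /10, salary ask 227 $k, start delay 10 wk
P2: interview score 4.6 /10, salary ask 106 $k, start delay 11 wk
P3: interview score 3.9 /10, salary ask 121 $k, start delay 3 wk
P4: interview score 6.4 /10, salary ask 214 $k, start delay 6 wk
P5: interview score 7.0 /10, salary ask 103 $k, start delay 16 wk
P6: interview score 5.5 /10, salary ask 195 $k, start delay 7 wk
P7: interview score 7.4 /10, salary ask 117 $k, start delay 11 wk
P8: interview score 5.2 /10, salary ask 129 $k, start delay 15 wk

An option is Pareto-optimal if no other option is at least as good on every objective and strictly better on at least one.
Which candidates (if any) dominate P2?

P1: worse on salary ask (227 vs 106).
P3: worse on interview score (3.9 vs 4.6).
P4: worse on salary ask (214 vs 106).
P5: worse on start delay (16 vs 11).
P6: worse on salary ask (195 vs 106).
P7: worse on salary ask (117 vs 106).
P8: worse on salary ask (129 vs 106).
No option dominates P2.

none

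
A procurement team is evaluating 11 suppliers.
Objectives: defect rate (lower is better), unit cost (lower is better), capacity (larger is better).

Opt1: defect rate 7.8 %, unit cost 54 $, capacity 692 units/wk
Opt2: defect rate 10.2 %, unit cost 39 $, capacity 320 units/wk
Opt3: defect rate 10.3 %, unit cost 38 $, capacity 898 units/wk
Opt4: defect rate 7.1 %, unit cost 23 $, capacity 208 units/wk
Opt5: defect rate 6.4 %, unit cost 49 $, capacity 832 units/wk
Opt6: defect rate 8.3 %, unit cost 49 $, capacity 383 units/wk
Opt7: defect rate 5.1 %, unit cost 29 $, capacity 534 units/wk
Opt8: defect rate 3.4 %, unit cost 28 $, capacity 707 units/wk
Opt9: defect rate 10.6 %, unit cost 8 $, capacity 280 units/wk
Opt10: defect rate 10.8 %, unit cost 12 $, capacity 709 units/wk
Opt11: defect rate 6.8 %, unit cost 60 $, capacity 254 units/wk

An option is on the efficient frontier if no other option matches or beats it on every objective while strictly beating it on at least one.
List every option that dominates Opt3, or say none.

Opt1: worse on unit cost (54 vs 38).
Opt2: worse on unit cost (39 vs 38).
Opt4: worse on capacity (208 vs 898).
Opt5: worse on unit cost (49 vs 38).
Opt6: worse on unit cost (49 vs 38).
Opt7: worse on capacity (534 vs 898).
Opt8: worse on capacity (707 vs 898).
Opt9: worse on defect rate (10.6 vs 10.3).
Opt10: worse on defect rate (10.8 vs 10.3).
Opt11: worse on unit cost (60 vs 38).
No option dominates Opt3.

none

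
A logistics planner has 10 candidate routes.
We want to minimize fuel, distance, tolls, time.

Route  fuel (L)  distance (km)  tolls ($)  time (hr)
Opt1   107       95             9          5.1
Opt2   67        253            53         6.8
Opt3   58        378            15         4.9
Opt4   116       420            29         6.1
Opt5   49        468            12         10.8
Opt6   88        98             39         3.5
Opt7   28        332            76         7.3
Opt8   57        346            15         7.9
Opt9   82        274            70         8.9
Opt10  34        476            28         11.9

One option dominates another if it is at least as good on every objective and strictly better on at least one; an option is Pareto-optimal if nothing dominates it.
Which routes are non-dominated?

Opt1: not dominated (best distance).
Opt2: not dominated.
Opt3: not dominated.
Opt4: dominated by Opt1 (fuel 107≤116, distance 95≤420, tolls 9≤29, time 5.1≤6.1).
Opt5: not dominated.
Opt6: not dominated (best time).
Opt7: not dominated (best fuel).
Opt8: not dominated.
Opt9: dominated by Opt2 (fuel 67≤82, distance 253≤274, tolls 53≤70, time 6.8≤8.9).
Opt10: not dominated.

Opt1, Opt2, Opt3, Opt5, Opt6, Opt7, Opt8, Opt10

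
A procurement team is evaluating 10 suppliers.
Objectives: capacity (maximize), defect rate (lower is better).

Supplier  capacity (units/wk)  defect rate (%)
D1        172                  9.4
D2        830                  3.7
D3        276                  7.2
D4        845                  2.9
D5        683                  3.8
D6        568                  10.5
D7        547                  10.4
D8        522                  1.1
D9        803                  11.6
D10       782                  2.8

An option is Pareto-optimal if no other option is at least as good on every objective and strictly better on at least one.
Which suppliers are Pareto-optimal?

D1: dominated by D2 (capacity 830≥172, defect rate 3.7≤9.4).
D2: dominated by D4 (capacity 845≥830, defect rate 2.9≤3.7).
D3: dominated by D2 (capacity 830≥276, defect rate 3.7≤7.2).
D4: not dominated (best capacity).
D5: dominated by D2 (capacity 830≥683, defect rate 3.7≤3.8).
D6: dominated by D2 (capacity 830≥568, defect rate 3.7≤10.5).
D7: dominated by D2 (capacity 830≥547, defect rate 3.7≤10.4).
D8: not dominated (best defect rate).
D9: dominated by D2 (capacity 830≥803, defect rate 3.7≤11.6).
D10: not dominated.

D4, D8, D10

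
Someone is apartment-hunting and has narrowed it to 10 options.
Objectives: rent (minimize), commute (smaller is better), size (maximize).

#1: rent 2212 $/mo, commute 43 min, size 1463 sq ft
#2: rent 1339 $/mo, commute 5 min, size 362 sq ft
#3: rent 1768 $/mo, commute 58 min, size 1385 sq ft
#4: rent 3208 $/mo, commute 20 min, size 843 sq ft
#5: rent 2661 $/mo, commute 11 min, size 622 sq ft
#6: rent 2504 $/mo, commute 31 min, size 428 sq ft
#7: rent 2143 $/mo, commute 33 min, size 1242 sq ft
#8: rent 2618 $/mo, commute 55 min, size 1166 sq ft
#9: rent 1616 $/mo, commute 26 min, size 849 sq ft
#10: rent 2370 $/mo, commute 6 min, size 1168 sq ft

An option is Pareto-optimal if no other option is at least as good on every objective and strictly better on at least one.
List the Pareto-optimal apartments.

#1: not dominated (best size).
#2: not dominated (best rent).
#3: not dominated.
#4: dominated by #10 (rent 2370≤3208, commute 6≤20, size 1168≥843).
#5: dominated by #10 (rent 2370≤2661, commute 6≤11, size 1168≥622).
#6: dominated by #9 (rent 1616≤2504, commute 26≤31, size 849≥428).
#7: not dominated.
#8: dominated by #1 (rent 2212≤2618, commute 43≤55, size 1463≥1166).
#9: not dominated.
#10: not dominated.

#1, #2, #3, #7, #9, #10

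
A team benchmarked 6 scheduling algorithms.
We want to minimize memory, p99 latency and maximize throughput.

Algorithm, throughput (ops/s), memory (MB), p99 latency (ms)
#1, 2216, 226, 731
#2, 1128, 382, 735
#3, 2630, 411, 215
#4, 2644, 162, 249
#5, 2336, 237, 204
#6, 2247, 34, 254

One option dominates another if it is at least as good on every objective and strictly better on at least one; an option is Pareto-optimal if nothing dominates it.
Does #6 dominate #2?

Yes

#6 vs #2: throughput 2247≥1128, memory 34≤382, p99 latency 254≤735 — #6 is at least as good on every objective with at least one strict improvement.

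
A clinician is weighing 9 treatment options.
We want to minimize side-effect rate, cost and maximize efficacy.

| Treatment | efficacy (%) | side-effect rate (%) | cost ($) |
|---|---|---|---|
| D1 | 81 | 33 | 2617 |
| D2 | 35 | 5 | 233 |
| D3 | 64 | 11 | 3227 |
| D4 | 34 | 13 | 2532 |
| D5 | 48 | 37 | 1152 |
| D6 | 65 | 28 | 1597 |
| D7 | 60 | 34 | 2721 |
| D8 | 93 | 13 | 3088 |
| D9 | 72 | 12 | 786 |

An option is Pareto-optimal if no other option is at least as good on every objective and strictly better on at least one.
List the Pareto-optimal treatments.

D1: not dominated.
D2: not dominated (best side-effect rate).
D3: not dominated.
D4: dominated by D2 (efficacy 35≥34, side-effect rate 5≤13, cost 233≤2532).
D5: dominated by D9 (efficacy 72≥48, side-effect rate 12≤37, cost 786≤1152).
D6: dominated by D9 (efficacy 72≥65, side-effect rate 12≤28, cost 786≤1597).
D7: dominated by D1 (efficacy 81≥60, side-effect rate 33≤34, cost 2617≤2721).
D8: not dominated (best efficacy).
D9: not dominated.

D1, D2, D3, D8, D9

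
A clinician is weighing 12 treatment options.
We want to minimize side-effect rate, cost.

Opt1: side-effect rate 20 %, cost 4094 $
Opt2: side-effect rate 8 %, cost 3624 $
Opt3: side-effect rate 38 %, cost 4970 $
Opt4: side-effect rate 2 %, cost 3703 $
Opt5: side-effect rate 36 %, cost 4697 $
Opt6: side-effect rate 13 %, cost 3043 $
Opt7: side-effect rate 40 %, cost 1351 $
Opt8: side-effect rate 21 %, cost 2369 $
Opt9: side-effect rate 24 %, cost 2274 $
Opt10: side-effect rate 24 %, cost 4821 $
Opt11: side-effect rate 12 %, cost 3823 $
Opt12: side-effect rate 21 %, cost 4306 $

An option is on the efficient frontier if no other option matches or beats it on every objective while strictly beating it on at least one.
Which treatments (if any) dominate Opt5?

Opt1, Opt2, Opt4, Opt6, Opt8, Opt9, Opt11, Opt12

Opt1: side-effect rate 20≤36, cost 4094≤4697 — dominates Opt5.
Opt2: side-effect rate 8≤36, cost 3624≤4697 — dominates Opt5.
Opt4: side-effect rate 2≤36, cost 3703≤4697 — dominates Opt5.
Opt6: side-effect rate 13≤36, cost 3043≤4697 — dominates Opt5.
Opt8: side-effect rate 21≤36, cost 2369≤4697 — dominates Opt5.
Opt9: side-effect rate 24≤36, cost 2274≤4697 — dominates Opt5.
Opt11: side-effect rate 12≤36, cost 3823≤4697 — dominates Opt5.
Opt12: side-effect rate 21≤36, cost 4306≤4697 — dominates Opt5.
Others (Opt3, Opt7, Opt10) are each worse than Opt5 on at least one objective.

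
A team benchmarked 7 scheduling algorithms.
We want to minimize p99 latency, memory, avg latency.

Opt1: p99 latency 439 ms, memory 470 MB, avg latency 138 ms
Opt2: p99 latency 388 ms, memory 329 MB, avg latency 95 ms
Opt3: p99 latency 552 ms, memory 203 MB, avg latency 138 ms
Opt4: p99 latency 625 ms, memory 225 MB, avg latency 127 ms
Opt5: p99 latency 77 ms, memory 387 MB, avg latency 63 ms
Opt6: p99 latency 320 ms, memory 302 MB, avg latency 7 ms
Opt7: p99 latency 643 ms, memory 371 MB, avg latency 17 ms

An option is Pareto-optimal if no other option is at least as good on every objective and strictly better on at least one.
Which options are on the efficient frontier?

Opt1: dominated by Opt2 (p99 latency 388≤439, memory 329≤470, avg latency 95≤138).
Opt2: dominated by Opt6 (p99 latency 320≤388, memory 302≤329, avg latency 7≤95).
Opt3: not dominated (best memory).
Opt4: not dominated.
Opt5: not dominated (best p99 latency).
Opt6: not dominated (best avg latency).
Opt7: dominated by Opt6 (p99 latency 320≤643, memory 302≤371, avg latency 7≤17).

Opt3, Opt4, Opt5, Opt6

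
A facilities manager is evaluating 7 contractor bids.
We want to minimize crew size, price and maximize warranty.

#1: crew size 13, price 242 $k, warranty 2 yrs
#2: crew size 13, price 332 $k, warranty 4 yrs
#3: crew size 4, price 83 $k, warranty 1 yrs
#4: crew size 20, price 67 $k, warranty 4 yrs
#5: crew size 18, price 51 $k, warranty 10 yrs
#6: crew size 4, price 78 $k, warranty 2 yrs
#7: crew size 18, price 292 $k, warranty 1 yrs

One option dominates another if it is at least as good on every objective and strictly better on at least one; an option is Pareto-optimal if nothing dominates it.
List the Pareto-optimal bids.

#1: dominated by #6 (crew size 4≤13, price 78≤242, warranty 2≥2).
#2: not dominated.
#3: dominated by #6 (crew size 4≤4, price 78≤83, warranty 2≥1).
#4: dominated by #5 (crew size 18≤20, price 51≤67, warranty 10≥4).
#5: not dominated (best price).
#6: not dominated.
#7: dominated by #1 (crew size 13≤18, price 242≤292, warranty 2≥1).

#2, #5, #6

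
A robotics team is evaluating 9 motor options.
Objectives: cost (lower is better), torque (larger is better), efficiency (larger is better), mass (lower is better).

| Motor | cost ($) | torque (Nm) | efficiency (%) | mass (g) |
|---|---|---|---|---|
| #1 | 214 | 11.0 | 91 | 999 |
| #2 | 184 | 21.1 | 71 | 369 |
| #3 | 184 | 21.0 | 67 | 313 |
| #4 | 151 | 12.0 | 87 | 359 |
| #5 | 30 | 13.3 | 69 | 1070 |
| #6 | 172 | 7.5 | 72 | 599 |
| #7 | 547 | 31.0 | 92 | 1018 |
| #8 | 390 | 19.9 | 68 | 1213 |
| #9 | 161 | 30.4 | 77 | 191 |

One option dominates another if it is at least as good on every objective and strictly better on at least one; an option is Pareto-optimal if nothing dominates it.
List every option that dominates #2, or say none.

#9

#9: cost 161≤184, torque 30.4≥21.1, efficiency 77≥71, mass 191≤369 — dominates #2.
Others (#1, #3, #4, #5, #6, #7, #8) are each worse than #2 on at least one objective.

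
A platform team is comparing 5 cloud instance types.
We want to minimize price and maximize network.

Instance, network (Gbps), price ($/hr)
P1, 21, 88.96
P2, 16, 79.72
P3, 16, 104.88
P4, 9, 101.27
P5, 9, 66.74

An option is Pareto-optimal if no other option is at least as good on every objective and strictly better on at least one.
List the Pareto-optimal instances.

P1, P2, P5

P1: not dominated (best network).
P2: not dominated.
P3: dominated by P1 (network 21≥16, price 88.96≤104.88).
P4: dominated by P1 (network 21≥9, price 88.96≤101.27).
P5: not dominated (best price).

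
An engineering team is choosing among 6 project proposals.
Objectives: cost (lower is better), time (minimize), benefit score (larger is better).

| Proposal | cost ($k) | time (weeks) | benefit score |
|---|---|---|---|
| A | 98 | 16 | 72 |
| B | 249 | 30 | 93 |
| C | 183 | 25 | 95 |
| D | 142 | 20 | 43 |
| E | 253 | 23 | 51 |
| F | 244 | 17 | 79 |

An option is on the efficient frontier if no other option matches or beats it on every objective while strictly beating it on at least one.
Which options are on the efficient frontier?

A: not dominated (best cost).
B: dominated by C (cost 183≤249, time 25≤30, benefit score 95≥93).
C: not dominated (best benefit score).
D: dominated by A (cost 98≤142, time 16≤20, benefit score 72≥43).
E: dominated by A (cost 98≤253, time 16≤23, benefit score 72≥51).
F: not dominated.

A, C, F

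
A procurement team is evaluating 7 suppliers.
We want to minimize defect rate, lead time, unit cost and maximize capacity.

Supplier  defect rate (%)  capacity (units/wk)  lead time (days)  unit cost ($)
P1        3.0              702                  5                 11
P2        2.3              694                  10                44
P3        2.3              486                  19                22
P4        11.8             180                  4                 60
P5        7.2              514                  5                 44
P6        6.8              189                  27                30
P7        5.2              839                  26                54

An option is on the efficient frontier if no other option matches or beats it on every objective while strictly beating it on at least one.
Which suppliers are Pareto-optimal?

P1: not dominated (best unit cost).
P2: not dominated.
P3: not dominated.
P4: not dominated (best lead time).
P5: dominated by P1 (defect rate 3.0≤7.2, capacity 702≥514, lead time 5≤5, unit cost 11≤44).
P6: dominated by P1 (defect rate 3.0≤6.8, capacity 702≥189, lead time 5≤27, unit cost 11≤30).
P7: not dominated (best capacity).

P1, P2, P3, P4, P7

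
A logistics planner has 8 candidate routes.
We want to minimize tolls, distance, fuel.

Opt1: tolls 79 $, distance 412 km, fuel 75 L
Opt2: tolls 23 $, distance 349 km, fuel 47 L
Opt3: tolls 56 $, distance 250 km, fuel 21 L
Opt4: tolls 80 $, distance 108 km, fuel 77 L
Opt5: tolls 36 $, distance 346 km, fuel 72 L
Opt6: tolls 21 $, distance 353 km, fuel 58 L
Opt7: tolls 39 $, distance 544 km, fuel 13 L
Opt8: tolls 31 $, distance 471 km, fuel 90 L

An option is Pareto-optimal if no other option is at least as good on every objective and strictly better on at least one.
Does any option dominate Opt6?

No

Opt1: worse on tolls (79 vs 21).
Opt2: worse on tolls (23 vs 21).
Opt3: worse on tolls (56 vs 21).
Opt4: worse on tolls (80 vs 21).
Opt5: worse on tolls (36 vs 21).
Opt7: worse on tolls (39 vs 21).
Opt8: worse on tolls (31 vs 21).
No option is at least as good as Opt6 on every objective and strictly better on one.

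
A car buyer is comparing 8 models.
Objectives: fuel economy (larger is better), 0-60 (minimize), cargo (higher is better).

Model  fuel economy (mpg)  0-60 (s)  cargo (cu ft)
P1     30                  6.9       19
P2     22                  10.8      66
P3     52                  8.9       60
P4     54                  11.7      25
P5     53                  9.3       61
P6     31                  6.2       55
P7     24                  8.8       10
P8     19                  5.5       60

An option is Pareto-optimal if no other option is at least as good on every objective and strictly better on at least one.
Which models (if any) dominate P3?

none

P1: worse on fuel economy (30 vs 52).
P2: worse on fuel economy (22 vs 52).
P4: worse on 0-60 (11.7 vs 8.9).
P5: worse on 0-60 (9.3 vs 8.9).
P6: worse on fuel economy (31 vs 52).
P7: worse on fuel economy (24 vs 52).
P8: worse on fuel economy (19 vs 52).
No option dominates P3.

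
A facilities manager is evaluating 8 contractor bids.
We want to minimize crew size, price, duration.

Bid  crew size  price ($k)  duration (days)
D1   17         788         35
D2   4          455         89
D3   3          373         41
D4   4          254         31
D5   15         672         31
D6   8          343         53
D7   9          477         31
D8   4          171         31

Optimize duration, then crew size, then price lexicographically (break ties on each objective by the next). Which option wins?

D8

First minimize duration: best is 31, kept {D4, D5, D7, D8}.
Then minimize crew size: best is 4, kept {D4, D8}.
Then minimize price: best is 171, kept {D8}.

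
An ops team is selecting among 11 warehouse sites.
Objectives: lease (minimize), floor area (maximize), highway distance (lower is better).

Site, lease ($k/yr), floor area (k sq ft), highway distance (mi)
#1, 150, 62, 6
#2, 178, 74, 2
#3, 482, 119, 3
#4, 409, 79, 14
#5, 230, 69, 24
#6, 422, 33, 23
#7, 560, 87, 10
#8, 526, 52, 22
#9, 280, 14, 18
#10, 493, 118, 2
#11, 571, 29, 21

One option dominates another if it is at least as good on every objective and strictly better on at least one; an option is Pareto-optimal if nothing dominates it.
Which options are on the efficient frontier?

#1, #2, #3, #4, #10

#1: not dominated (best lease).
#2: not dominated.
#3: not dominated (best floor area).
#4: not dominated.
#5: dominated by #2 (lease 178≤230, floor area 74≥69, highway distance 2≤24).
#6: dominated by #1 (lease 150≤422, floor area 62≥33, highway distance 6≤23).
#7: dominated by #3 (lease 482≤560, floor area 119≥87, highway distance 3≤10).
#8: dominated by #1 (lease 150≤526, floor area 62≥52, highway distance 6≤22).
#9: dominated by #1 (lease 150≤280, floor area 62≥14, highway distance 6≤18).
#10: not dominated.
#11: dominated by #1 (lease 150≤571, floor area 62≥29, highway distance 6≤21).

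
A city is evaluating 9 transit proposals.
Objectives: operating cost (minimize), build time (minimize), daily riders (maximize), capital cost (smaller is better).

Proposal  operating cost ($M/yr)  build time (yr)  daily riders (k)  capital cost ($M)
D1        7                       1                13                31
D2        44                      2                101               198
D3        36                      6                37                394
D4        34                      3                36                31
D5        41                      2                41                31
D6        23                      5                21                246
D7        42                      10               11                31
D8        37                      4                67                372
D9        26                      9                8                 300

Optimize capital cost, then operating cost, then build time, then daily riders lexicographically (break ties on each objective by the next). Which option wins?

First minimize capital cost: best is 31, kept {D1, D4, D5, D7}.
Then minimize operating cost: best is 7, kept {D1}.

D1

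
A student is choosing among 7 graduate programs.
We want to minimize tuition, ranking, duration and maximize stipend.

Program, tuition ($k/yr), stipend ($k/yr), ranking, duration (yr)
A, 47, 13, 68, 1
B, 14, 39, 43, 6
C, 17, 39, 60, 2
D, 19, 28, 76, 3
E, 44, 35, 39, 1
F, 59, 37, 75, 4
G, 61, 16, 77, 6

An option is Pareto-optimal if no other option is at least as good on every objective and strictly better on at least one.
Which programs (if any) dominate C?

none

A: worse on tuition (47 vs 17).
B: worse on duration (6 vs 2).
D: worse on tuition (19 vs 17).
E: worse on tuition (44 vs 17).
F: worse on tuition (59 vs 17).
G: worse on tuition (61 vs 17).
No option dominates C.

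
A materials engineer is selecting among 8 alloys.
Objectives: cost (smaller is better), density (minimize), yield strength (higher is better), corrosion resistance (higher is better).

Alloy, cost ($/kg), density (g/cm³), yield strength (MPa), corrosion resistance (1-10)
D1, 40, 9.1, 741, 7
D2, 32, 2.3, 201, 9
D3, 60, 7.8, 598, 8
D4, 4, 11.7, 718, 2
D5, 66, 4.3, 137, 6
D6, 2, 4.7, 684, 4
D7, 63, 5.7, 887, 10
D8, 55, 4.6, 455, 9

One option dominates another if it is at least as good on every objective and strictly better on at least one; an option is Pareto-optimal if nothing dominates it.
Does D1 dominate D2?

D1 vs D2: D1 is worse on cost (40 vs 32), so it does not dominate D2.

No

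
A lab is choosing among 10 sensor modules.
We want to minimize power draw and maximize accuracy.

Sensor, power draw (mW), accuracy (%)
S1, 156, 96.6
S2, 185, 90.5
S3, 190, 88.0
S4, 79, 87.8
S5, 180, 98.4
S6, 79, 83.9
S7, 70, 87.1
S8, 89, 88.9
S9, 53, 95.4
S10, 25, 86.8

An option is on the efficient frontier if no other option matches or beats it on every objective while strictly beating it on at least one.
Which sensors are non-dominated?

S1, S5, S9, S10

S1: not dominated.
S2: dominated by S1 (power draw 156≤185, accuracy 96.6≥90.5).
S3: dominated by S1 (power draw 156≤190, accuracy 96.6≥88.0).
S4: dominated by S9 (power draw 53≤79, accuracy 95.4≥87.8).
S5: not dominated (best accuracy).
S6: dominated by S4 (power draw 79≤79, accuracy 87.8≥83.9).
S7: dominated by S9 (power draw 53≤70, accuracy 95.4≥87.1).
S8: dominated by S9 (power draw 53≤89, accuracy 95.4≥88.9).
S9: not dominated.
S10: not dominated (best power draw).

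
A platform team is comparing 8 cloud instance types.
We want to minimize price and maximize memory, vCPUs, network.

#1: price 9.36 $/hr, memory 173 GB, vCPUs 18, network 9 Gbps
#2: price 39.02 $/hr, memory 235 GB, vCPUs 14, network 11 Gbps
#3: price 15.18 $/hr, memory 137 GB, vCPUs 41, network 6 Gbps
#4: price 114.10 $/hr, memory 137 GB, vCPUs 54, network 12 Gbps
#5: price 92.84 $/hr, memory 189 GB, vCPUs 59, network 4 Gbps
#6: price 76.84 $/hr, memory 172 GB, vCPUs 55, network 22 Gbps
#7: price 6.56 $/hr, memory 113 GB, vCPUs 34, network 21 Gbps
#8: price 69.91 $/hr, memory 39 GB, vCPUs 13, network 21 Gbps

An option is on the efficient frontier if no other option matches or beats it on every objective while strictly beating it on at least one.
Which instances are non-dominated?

#1, #2, #3, #5, #6, #7

#1: not dominated.
#2: not dominated (best memory).
#3: not dominated.
#4: dominated by #6 (price 76.84≤114.10, memory 172≥137, vCPUs 55≥54, network 22≥12).
#5: not dominated (best vCPUs).
#6: not dominated (best network).
#7: not dominated (best price).
#8: dominated by #7 (price 6.56≤69.91, memory 113≥39, vCPUs 34≥13, network 21≥21).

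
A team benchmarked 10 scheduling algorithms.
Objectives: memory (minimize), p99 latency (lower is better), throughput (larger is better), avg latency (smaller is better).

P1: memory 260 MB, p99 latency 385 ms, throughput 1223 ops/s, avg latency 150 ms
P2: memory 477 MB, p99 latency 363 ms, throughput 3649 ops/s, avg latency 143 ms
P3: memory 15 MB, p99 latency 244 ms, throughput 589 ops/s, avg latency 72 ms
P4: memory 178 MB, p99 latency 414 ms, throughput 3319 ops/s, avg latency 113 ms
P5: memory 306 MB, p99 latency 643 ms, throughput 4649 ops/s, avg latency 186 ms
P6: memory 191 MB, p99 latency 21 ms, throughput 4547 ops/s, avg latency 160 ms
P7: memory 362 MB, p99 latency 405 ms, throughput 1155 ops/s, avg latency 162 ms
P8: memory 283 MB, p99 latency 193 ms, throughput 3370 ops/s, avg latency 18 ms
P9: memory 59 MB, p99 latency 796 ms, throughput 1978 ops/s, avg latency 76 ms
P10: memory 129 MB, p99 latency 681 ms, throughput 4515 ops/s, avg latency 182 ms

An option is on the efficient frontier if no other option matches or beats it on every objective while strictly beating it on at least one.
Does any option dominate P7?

Yes

P1 vs P7: memory 260≤362, p99 latency 385≤405, throughput 1223≥1155, avg latency 150≤162 — P1 is at least as good on every objective and strictly better on at least one, so P1 dominates P7.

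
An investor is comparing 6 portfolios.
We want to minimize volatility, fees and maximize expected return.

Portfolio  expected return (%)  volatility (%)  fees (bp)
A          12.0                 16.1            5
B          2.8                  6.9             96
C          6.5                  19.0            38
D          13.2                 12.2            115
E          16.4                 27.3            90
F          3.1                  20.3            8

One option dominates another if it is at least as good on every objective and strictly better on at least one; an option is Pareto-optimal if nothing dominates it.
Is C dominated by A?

Yes

A vs C: expected return 12.0≥6.5, volatility 16.1≤19.0, fees 5≤38 — A is at least as good on every objective with at least one strict improvement.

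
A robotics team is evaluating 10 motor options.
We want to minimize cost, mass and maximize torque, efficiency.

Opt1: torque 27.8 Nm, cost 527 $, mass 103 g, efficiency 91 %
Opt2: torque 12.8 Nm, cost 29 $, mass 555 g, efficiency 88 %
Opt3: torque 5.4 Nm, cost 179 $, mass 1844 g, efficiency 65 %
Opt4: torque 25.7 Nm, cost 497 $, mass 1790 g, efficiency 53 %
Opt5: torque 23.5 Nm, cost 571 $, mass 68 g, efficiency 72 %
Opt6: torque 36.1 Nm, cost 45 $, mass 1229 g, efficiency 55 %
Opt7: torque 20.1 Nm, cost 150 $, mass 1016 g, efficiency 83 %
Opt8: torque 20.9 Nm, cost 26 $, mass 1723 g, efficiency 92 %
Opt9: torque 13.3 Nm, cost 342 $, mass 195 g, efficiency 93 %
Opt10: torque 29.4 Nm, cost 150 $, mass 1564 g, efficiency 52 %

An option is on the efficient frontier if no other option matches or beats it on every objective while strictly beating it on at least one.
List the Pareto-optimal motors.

Opt1, Opt2, Opt5, Opt6, Opt7, Opt8, Opt9

Opt1: not dominated.
Opt2: not dominated.
Opt3: dominated by Opt2 (torque 12.8≥5.4, cost 29≤179, mass 555≤1844, efficiency 88≥65).
Opt4: dominated by Opt6 (torque 36.1≥25.7, cost 45≤497, mass 1229≤1790, efficiency 55≥53).
Opt5: not dominated (best mass).
Opt6: not dominated (best torque).
Opt7: not dominated.
Opt8: not dominated (best cost).
Opt9: not dominated (best efficiency).
Opt10: dominated by Opt6 (torque 36.1≥29.4, cost 45≤150, mass 1229≤1564, efficiency 55≥52).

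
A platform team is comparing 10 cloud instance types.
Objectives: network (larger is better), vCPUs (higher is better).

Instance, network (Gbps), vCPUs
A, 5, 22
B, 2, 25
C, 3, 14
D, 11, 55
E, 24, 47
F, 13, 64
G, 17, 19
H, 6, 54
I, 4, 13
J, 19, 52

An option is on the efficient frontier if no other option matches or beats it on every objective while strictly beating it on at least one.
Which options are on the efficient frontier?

E, F, J

A: dominated by D (network 11≥5, vCPUs 55≥22).
B: dominated by D (network 11≥2, vCPUs 55≥25).
C: dominated by A (network 5≥3, vCPUs 22≥14).
D: dominated by F (network 13≥11, vCPUs 64≥55).
E: not dominated (best network).
F: not dominated (best vCPUs).
G: dominated by E (network 24≥17, vCPUs 47≥19).
H: dominated by D (network 11≥6, vCPUs 55≥54).
I: dominated by A (network 5≥4, vCPUs 22≥13).
J: not dominated.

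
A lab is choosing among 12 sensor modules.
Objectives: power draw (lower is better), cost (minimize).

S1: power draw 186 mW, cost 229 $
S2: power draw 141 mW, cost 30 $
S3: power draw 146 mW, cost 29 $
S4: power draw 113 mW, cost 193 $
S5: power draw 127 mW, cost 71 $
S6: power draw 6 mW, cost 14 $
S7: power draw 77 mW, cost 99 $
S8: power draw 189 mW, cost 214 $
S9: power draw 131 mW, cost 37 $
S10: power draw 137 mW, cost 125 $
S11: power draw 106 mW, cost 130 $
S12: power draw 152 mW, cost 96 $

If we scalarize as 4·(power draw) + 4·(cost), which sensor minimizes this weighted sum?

S6

S1: 4·186 + 4·229 = 1660
S2: 4·141 + 4·30 = 684
S3: 4·146 + 4·29 = 700
S4: 4·113 + 4·193 = 1224
S5: 4·127 + 4·71 = 792
S6: 4·6 + 4·14 = 80
S7: 4·77 + 4·99 = 704
S8: 4·189 + 4·214 = 1612
S9: 4·131 + 4·37 = 672
S10: 4·137 + 4·125 = 1048
S11: 4·106 + 4·130 = 944
S12: 4·152 + 4·96 = 992
Lowest: S6 at 80.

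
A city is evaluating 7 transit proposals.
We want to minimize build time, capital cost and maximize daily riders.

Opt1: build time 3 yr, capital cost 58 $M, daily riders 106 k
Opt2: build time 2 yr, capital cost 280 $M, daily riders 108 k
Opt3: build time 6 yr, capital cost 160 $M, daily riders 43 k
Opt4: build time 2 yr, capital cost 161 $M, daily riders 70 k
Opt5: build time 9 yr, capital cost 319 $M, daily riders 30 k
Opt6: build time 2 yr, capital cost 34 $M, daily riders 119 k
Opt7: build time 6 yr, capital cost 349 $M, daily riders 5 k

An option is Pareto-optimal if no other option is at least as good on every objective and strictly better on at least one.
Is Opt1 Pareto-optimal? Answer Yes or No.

No

Opt6 vs Opt1: build time 2≤3, capital cost 34≤58, daily riders 119≥106 — Opt6 is at least as good on every objective and strictly better on at least one, so Opt6 dominates Opt1.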